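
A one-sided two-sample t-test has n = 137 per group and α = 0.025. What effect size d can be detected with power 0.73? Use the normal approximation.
d ≈ 0.31

Minimum detectable effect (two-sample t-test, normal approximation):
d = (z_α + z_β) / √(n/2)
d = (1.960 + 0.613) / √(137/2)
d = 2.573 / 8.276
d ≈ 0.31

By Cohen's convention (0.2 small / 0.5 medium / 0.8 large): small effect.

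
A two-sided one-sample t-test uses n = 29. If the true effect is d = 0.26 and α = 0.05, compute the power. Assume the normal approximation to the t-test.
Power ≈ 0.29

Power calculation (one-sample t-test, normal approximation):
z_β = d · √n - z_{α/2}
z_β = 0.26 · √29 - 1.960
z_β = 0.26 · 5.385 - 1.960
z_β = -0.560

Power = Φ(z_β) = Φ(-0.560) ≈ 0.288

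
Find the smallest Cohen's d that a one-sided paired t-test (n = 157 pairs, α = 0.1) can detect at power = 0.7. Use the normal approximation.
d ≈ 0.14

Minimum detectable effect (paired t-test, normal approximation):
d = (z_α + z_β) / √n
d = (1.282 + 0.524) / √157
d = 1.806 / 12.530
d ≈ 0.14

By Cohen's convention (0.2 small / 0.5 medium / 0.8 large): very small effect.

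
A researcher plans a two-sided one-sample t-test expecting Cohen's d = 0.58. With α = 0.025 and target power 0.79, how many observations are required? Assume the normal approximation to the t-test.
n = 28

Sample size formula (one-sample t-test, normal approximation):
n = ((z_{α/2} + z_β) / d)²

z_{α/2} = 2.241 (for α = 0.025, two-sided)
z_β = 0.806 (for power = 0.79)
d = 0.58

n = ((2.241 + 0.806) / 0.58)²
n = (5.253)²
n ≈ 27.59
Round up to the next whole number: n = 28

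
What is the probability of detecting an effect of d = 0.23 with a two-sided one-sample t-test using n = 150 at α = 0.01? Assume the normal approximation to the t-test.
Power ≈ 0.60

Power calculation (one-sample t-test, normal approximation):
z_β = d · √n - z_{α/2}
z_β = 0.23 · √150 - 2.576
z_β = 0.23 · 12.247 - 2.576
z_β = 0.241

Power = Φ(z_β) = Φ(0.241) ≈ 0.595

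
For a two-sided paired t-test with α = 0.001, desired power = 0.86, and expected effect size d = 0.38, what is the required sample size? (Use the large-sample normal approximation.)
n = 133 pairs

Sample size formula (paired t-test, normal approximation):
n = ((z_{α/2} + z_β) / d)²

z_{α/2} = 3.291 (for α = 0.001, two-sided)
z_β = 1.080 (for power = 0.86)
d = 0.38

n = ((3.291 + 1.080) / 0.38)²
n = (11.503)²
n ≈ 132.32
Round up to the next whole number: n = 133 pairs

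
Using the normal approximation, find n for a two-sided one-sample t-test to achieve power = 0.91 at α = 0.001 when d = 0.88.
n = 28

Sample size formula (one-sample t-test, normal approximation):
n = ((z_{α/2} + z_β) / d)²

z_{α/2} = 3.291 (for α = 0.001, two-sided)
z_β = 1.341 (for power = 0.91)
d = 0.88

n = ((3.291 + 1.341) / 0.88)²
n = (5.264)²
n ≈ 27.71
Round up to the next whole number: n = 28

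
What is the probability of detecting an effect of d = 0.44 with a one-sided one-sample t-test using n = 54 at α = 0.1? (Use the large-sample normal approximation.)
Power ≈ 0.97

Power calculation (one-sample t-test, normal approximation):
z_β = d · √n - z_α
z_β = 0.44 · √54 - 1.282
z_β = 0.44 · 7.348 - 1.282
z_β = 1.952

Power = Φ(z_β) = Φ(1.952) ≈ 0.975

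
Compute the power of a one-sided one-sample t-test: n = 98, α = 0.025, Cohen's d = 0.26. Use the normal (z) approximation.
Power ≈ 0.73

Power calculation (one-sample t-test, normal approximation):
z_β = d · √n - z_α
z_β = 0.26 · √98 - 1.960
z_β = 0.26 · 9.899 - 1.960
z_β = 0.614

Power = Φ(z_β) = Φ(0.614) ≈ 0.730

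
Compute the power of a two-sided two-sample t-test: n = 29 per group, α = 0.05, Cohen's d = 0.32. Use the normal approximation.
Power ≈ 0.23

Power calculation (two-sample t-test, normal approximation):
z_β = d · √(n/2) - z_{α/2}
z_β = 0.32 · √(29/2) - 1.960
z_β = 0.32 · 3.808 - 1.960
z_β = -0.741

Power = Φ(z_β) = Φ(-0.741) ≈ 0.229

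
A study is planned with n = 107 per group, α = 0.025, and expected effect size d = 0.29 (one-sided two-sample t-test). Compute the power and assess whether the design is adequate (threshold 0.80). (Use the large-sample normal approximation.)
Power ≈ 0.56; the study is underpowered (power < 0.80)

Power calculation (two-sample t-test, normal approximation):
z_β = d · √(n/2) - z_α
z_β = 0.29 · √(107/2) - 1.960
z_β = 0.29 · 7.314 - 1.960
z_β = 0.161

Power = Φ(z_β) = Φ(0.161) ≈ 0.564

Effect size d = 0.29 is small by Cohen's convention (0.2/0.5/0.8).

Threshold: power ≥ 0.80 is conventionally adequate.
Power ≈ 0.56 → the study is underpowered (power < 0.80).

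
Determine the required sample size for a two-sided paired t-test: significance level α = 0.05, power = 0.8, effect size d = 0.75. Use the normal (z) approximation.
n = 14 pairs

Sample size formula (paired t-test, normal approximation):
n = ((z_{α/2} + z_β) / d)²

z_{α/2} = 1.960 (for α = 0.05, two-sided)
z_β = 0.842 (for power = 0.8)
d = 0.75

n = ((1.960 + 0.842) / 0.75)²
n = (3.736)²
n ≈ 13.96
Round up to the next whole number: n = 14 pairs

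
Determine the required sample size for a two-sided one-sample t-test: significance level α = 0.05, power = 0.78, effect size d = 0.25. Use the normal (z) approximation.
n = 120

Sample size formula (one-sample t-test, normal approximation):
n = ((z_{α/2} + z_β) / d)²

z_{α/2} = 1.960 (for α = 0.05, two-sided)
z_β = 0.772 (for power = 0.78)
d = 0.25

n = ((1.960 + 0.772) / 0.25)²
n = (10.928)²
n ≈ 119.42
Round up to the next whole number: n = 120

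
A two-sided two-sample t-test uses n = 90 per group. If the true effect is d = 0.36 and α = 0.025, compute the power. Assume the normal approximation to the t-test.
Power ≈ 0.57

Power calculation (two-sample t-test, normal approximation):
z_β = d · √(n/2) - z_{α/2}
z_β = 0.36 · √(90/2) - 2.241
z_β = 0.36 · 6.708 - 2.241
z_β = 0.174

Power = Φ(z_β) = Φ(0.174) ≈ 0.569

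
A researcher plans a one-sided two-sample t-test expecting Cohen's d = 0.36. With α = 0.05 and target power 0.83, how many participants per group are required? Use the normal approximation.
n = 105 per group

Sample size formula (two-sample t-test, normal approximation):
n = 2 · ((z_α + z_β) / d)²

z_α = 1.645 (for α = 0.05, one-sided)
z_β = 0.954 (for power = 0.83)
d = 0.36

n = 2 · ((1.645 + 0.954) / 0.36)²
n = 2 · (7.219)²
n ≈ 104.23
Round up to the next whole number: n = 105 per group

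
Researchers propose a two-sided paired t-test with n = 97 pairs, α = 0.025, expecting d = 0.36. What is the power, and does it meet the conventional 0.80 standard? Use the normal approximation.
Power ≈ 0.90; the study is adequately powered (power ≥ 0.80)

Power calculation (paired t-test, normal approximation):
z_β = d · √n - z_{α/2}
z_β = 0.36 · √97 - 2.241
z_β = 0.36 · 9.849 - 2.241
z_β = 1.304

Power = Φ(z_β) = Φ(1.304) ≈ 0.904

Effect size d = 0.36 is small by Cohen's convention (0.2/0.5/0.8).

Threshold: power ≥ 0.80 is conventionally adequate.
Power ≈ 0.90 → the study is adequately powered (power ≥ 0.80).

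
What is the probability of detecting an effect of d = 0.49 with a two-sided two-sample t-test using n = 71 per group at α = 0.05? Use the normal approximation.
Power ≈ 0.83

Power calculation (two-sample t-test, normal approximation):
z_β = d · √(n/2) - z_{α/2}
z_β = 0.49 · √(71/2) - 1.960
z_β = 0.49 · 5.958 - 1.960
z_β = 0.960

Power = Φ(z_β) = Φ(0.960) ≈ 0.831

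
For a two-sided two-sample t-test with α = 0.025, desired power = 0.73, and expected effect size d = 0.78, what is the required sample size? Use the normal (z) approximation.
n = 27 per group

Sample size formula (two-sample t-test, normal approximation):
n = 2 · ((z_{α/2} + z_β) / d)²

z_{α/2} = 2.241 (for α = 0.025, two-sided)
z_β = 0.613 (for power = 0.73)
d = 0.78

n = 2 · ((2.241 + 0.613) / 0.78)²
n = 2 · (3.659)²
n ≈ 26.78
Round up to the next whole number: n = 27 per group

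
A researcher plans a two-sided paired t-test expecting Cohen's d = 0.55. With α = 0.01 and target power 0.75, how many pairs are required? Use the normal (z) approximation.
n = 35 pairs

Sample size formula (paired t-test, normal approximation):
n = ((z_{α/2} + z_β) / d)²

z_{α/2} = 2.576 (for α = 0.01, two-sided)
z_β = 0.674 (for power = 0.75)
d = 0.55

n = ((2.576 + 0.674) / 0.55)²
n = (5.909)²
n ≈ 34.92
Round up to the next whole number: n = 35 pairs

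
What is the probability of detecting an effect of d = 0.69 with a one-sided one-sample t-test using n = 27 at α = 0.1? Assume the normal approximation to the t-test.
Power ≈ 0.99

Power calculation (one-sample t-test, normal approximation):
z_β = d · √n - z_α
z_β = 0.69 · √27 - 1.282
z_β = 0.69 · 5.196 - 1.282
z_β = 2.304

Power = Φ(z_β) = Φ(2.304) ≈ 0.989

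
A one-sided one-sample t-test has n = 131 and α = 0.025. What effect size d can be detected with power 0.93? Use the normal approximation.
d ≈ 0.30

Minimum detectable effect (one-sample t-test, normal approximation):
d = (z_α + z_β) / √n
d = (1.960 + 1.476) / √131
d = 3.436 / 11.446
d ≈ 0.30

By Cohen's convention (0.2 small / 0.5 medium / 0.8 large): small effect.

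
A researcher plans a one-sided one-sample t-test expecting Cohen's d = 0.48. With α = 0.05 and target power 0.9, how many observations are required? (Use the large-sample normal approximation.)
n = 38

Sample size formula (one-sample t-test, normal approximation):
n = ((z_α + z_β) / d)²

z_α = 1.645 (for α = 0.05, one-sided)
z_β = 1.282 (for power = 0.9)
d = 0.48

n = ((1.645 + 1.282) / 0.48)²
n = (6.098)²
n ≈ 37.19
Round up to the next whole number: n = 38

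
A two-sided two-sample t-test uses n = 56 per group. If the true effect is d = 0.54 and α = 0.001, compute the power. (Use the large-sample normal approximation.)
Power ≈ 0.33

Power calculation (two-sample t-test, normal approximation):
z_β = d · √(n/2) - z_{α/2}
z_β = 0.54 · √(56/2) - 3.291
z_β = 0.54 · 5.292 - 3.291
z_β = -0.433

Power = Φ(z_β) = Φ(-0.433) ≈ 0.332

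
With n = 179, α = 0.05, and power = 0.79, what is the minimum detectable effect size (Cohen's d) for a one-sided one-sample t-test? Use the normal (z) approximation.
d ≈ 0.18

Minimum detectable effect (one-sample t-test, normal approximation):
d = (z_α + z_β) / √n
d = (1.645 + 0.806) / √179
d = 2.451 / 13.379
d ≈ 0.18

By Cohen's convention (0.2 small / 0.5 medium / 0.8 large): very small effect.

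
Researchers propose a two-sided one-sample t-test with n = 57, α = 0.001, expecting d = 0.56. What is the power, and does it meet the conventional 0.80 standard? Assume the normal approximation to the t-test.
Power ≈ 0.83; the study is adequately powered (power ≥ 0.80)

Power calculation (one-sample t-test, normal approximation):
z_β = d · √n - z_{α/2}
z_β = 0.56 · √57 - 3.291
z_β = 0.56 · 7.550 - 3.291
z_β = 0.937

Power = Φ(z_β) = Φ(0.937) ≈ 0.826

Effect size d = 0.56 is medium by Cohen's convention (0.2/0.5/0.8).

Threshold: power ≥ 0.80 is conventionally adequate.
Power ≈ 0.83 → the study is adequately powered (power ≥ 0.80).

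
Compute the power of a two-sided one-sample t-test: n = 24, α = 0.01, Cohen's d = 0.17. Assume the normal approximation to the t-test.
Power ≈ 0.04

Power calculation (one-sample t-test, normal approximation):
z_β = d · √n - z_{α/2}
z_β = 0.17 · √24 - 2.576
z_β = 0.17 · 4.899 - 2.576
z_β = -1.743

Power = Φ(z_β) = Φ(-1.743) ≈ 0.041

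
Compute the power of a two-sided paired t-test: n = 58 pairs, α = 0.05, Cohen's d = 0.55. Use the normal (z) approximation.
Power ≈ 0.99

Power calculation (paired t-test, normal approximation):
z_β = d · √n - z_{α/2}
z_β = 0.55 · √58 - 1.960
z_β = 0.55 · 7.616 - 1.960
z_β = 2.229

Power = Φ(z_β) = Φ(2.229) ≈ 0.987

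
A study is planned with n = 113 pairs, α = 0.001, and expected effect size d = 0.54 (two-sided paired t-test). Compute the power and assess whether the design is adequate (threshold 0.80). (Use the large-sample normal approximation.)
Power ≈ 0.99; the study is adequately powered (power ≥ 0.80)

Power calculation (paired t-test, normal approximation):
z_β = d · √n - z_{α/2}
z_β = 0.54 · √113 - 3.291
z_β = 0.54 · 10.630 - 3.291
z_β = 2.450

Power = Φ(z_β) = Φ(2.450) ≈ 0.993

Effect size d = 0.54 is medium by Cohen's convention (0.2/0.5/0.8).

Threshold: power ≥ 0.80 is conventionally adequate.
Power ≈ 0.99 → the study is adequately powered (power ≥ 0.80).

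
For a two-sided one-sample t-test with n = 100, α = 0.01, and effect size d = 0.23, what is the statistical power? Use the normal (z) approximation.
Power ≈ 0.39

Power calculation (one-sample t-test, normal approximation):
z_β = d · √n - z_{α/2}
z_β = 0.23 · √100 - 2.576
z_β = 0.23 · 10.000 - 2.576
z_β = -0.276

Power = Φ(z_β) = Φ(-0.276) ≈ 0.391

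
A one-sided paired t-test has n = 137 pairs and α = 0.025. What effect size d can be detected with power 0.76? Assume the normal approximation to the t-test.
d ≈ 0.23

Minimum detectable effect (paired t-test, normal approximation):
d = (z_α + z_β) / √n
d = (1.960 + 0.706) / √137
d = 2.666 / 11.705
d ≈ 0.23

By Cohen's convention (0.2 small / 0.5 medium / 0.8 large): small effect.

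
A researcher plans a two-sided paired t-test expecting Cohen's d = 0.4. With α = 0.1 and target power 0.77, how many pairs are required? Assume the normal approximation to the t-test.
n = 36 pairs

Sample size formula (paired t-test, normal approximation):
n = ((z_{α/2} + z_β) / d)²

z_{α/2} = 1.645 (for α = 0.1, two-sided)
z_β = 0.739 (for power = 0.77)
d = 0.4

n = ((1.645 + 0.739) / 0.4)²
n = (5.960)²
n ≈ 35.52
Round up to the next whole number: n = 36 pairs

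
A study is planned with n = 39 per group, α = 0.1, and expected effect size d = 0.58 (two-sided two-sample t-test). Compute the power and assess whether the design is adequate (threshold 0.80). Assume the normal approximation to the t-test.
Power ≈ 0.82; the study is adequately powered (power ≥ 0.80)

Power calculation (two-sample t-test, normal approximation):
z_β = d · √(n/2) - z_{α/2}
z_β = 0.58 · √(39/2) - 1.645
z_β = 0.58 · 4.416 - 1.645
z_β = 0.916

Power = Φ(z_β) = Φ(0.916) ≈ 0.820

Effect size d = 0.58 is medium by Cohen's convention (0.2/0.5/0.8).

Threshold: power ≥ 0.80 is conventionally adequate.
Power ≈ 0.82 → the study is adequately powered (power ≥ 0.80).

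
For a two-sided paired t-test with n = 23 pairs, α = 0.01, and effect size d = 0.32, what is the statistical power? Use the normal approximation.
Power ≈ 0.15

Power calculation (paired t-test, normal approximation):
z_β = d · √n - z_{α/2}
z_β = 0.32 · √23 - 2.576
z_β = 0.32 · 4.796 - 2.576
z_β = -1.041

Power = Φ(z_β) = Φ(-1.041) ≈ 0.149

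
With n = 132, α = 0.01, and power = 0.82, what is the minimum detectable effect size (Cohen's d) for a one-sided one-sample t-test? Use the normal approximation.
d ≈ 0.28

Minimum detectable effect (one-sample t-test, normal approximation):
d = (z_α + z_β) / √n
d = (2.326 + 0.915) / √132
d = 3.242 / 11.489
d ≈ 0.28

By Cohen's convention (0.2 small / 0.5 medium / 0.8 large): small effect.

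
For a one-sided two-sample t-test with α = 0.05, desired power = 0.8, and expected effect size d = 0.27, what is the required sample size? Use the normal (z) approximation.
n = 170 per group

Sample size formula (two-sample t-test, normal approximation):
n = 2 · ((z_α + z_β) / d)²

z_α = 1.645 (for α = 0.05, one-sided)
z_β = 0.842 (for power = 0.8)
d = 0.27

n = 2 · ((1.645 + 0.842) / 0.27)²
n = 2 · (9.211)²
n ≈ 169.69
Round up to the next whole number: n = 170 per group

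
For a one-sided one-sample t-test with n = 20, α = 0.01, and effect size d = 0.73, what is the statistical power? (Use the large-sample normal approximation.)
Power ≈ 0.83

Power calculation (one-sample t-test, normal approximation):
z_β = d · √n - z_α
z_β = 0.73 · √20 - 2.326
z_β = 0.73 · 4.472 - 2.326
z_β = 0.938

Power = Φ(z_β) = Φ(0.938) ≈ 0.826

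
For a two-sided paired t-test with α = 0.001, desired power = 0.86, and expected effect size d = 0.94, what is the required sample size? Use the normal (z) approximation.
n = 22 pairs

Sample size formula (paired t-test, normal approximation):
n = ((z_{α/2} + z_β) / d)²

z_{α/2} = 3.291 (for α = 0.001, two-sided)
z_β = 1.080 (for power = 0.86)
d = 0.94

n = ((3.291 + 1.080) / 0.94)²
n = (4.650)²
n ≈ 21.62
Round up to the next whole number: n = 22 pairs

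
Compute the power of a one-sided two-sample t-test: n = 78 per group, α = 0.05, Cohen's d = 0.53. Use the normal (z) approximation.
Power ≈ 0.95

Power calculation (two-sample t-test, normal approximation):
z_β = d · √(n/2) - z_α
z_β = 0.53 · √(78/2) - 1.645
z_β = 0.53 · 6.245 - 1.645
z_β = 1.665

Power = Φ(z_β) = Φ(1.665) ≈ 0.952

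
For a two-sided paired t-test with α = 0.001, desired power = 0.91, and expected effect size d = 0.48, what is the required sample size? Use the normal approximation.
n = 94 pairs

Sample size formula (paired t-test, normal approximation):
n = ((z_{α/2} + z_β) / d)²

z_{α/2} = 3.291 (for α = 0.001, two-sided)
z_β = 1.341 (for power = 0.91)
d = 0.48

n = ((3.291 + 1.341) / 0.48)²
n = (9.650)²
n ≈ 93.12
Round up to the next whole number: n = 94 pairs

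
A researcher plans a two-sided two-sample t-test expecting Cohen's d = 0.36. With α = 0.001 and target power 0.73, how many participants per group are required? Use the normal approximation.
n = 236 per group

Sample size formula (two-sample t-test, normal approximation):
n = 2 · ((z_{α/2} + z_β) / d)²

z_{α/2} = 3.291 (for α = 0.001, two-sided)
z_β = 0.613 (for power = 0.73)
d = 0.36

n = 2 · ((3.291 + 0.613) / 0.36)²
n = 2 · (10.844)²
n ≈ 235.18
Round up to the next whole number: n = 236 per group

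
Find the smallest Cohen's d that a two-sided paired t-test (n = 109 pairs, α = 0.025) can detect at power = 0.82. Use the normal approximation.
d ≈ 0.30

Minimum detectable effect (paired t-test, normal approximation):
d = (z_{α/2} + z_β) / √n
d = (2.241 + 0.915) / √109
d = 3.157 / 10.440
d ≈ 0.30

By Cohen's convention (0.2 small / 0.5 medium / 0.8 large): small effect.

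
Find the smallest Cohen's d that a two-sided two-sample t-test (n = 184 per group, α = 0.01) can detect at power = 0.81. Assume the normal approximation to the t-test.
d ≈ 0.36

Minimum detectable effect (two-sample t-test, normal approximation):
d = (z_{α/2} + z_β) / √(n/2)
d = (2.576 + 0.878) / √(184/2)
d = 3.454 / 9.592
d ≈ 0.36

By Cohen's convention (0.2 small / 0.5 medium / 0.8 large): small effect.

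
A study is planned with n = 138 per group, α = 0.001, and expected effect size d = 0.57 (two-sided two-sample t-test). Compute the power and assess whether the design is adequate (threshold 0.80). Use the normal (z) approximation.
Power ≈ 0.93; the study is adequately powered (power ≥ 0.80)

Power calculation (two-sample t-test, normal approximation):
z_β = d · √(n/2) - z_{α/2}
z_β = 0.57 · √(138/2) - 3.291
z_β = 0.57 · 8.307 - 3.291
z_β = 1.444

Power = Φ(z_β) = Φ(1.444) ≈ 0.926

Effect size d = 0.57 is medium by Cohen's convention (0.2/0.5/0.8).

Threshold: power ≥ 0.80 is conventionally adequate.
Power ≈ 0.93 → the study is adequately powered (power ≥ 0.80).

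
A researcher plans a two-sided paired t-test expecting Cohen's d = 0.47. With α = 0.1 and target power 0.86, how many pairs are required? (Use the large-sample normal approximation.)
n = 34 pairs

Sample size formula (paired t-test, normal approximation):
n = ((z_{α/2} + z_β) / d)²

z_{α/2} = 1.645 (for α = 0.1, two-sided)
z_β = 1.080 (for power = 0.86)
d = 0.47

n = ((1.645 + 1.080) / 0.47)²
n = (5.798)²
n ≈ 33.62
Round up to the next whole number: n = 34 pairs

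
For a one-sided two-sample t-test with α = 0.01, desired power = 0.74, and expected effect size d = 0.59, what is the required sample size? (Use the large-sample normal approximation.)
n = 51 per group

Sample size formula (two-sample t-test, normal approximation):
n = 2 · ((z_α + z_β) / d)²

z_α = 2.326 (for α = 0.01, one-sided)
z_β = 0.643 (for power = 0.74)
d = 0.59

n = 2 · ((2.326 + 0.643) / 0.59)²
n = 2 · (5.032)²
n ≈ 50.64
Round up to the next whole number: n = 51 per group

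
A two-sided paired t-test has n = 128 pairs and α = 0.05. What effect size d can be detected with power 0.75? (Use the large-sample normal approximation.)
d ≈ 0.23

Minimum detectable effect (paired t-test, normal approximation):
d = (z_{α/2} + z_β) / √n
d = (1.960 + 0.674) / √128
d = 2.634 / 11.314
d ≈ 0.23

By Cohen's convention (0.2 small / 0.5 medium / 0.8 large): small effect.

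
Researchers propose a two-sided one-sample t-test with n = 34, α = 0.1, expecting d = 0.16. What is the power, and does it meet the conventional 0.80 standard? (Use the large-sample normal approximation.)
Power ≈ 0.24; the study is underpowered (power < 0.80)

Power calculation (one-sample t-test, normal approximation):
z_β = d · √n - z_{α/2}
z_β = 0.16 · √34 - 1.645
z_β = 0.16 · 5.831 - 1.645
z_β = -0.712

Power = Φ(z_β) = Φ(-0.712) ≈ 0.238

Effect size d = 0.16 is very small by Cohen's convention (0.2/0.5/0.8).

Threshold: power ≥ 0.80 is conventionally adequate.
Power ≈ 0.24 → the study is underpowered (power < 0.80).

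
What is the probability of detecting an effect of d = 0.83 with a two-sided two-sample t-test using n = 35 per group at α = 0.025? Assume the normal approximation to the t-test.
Power ≈ 0.89

Power calculation (two-sample t-test, normal approximation):
z_β = d · √(n/2) - z_{α/2}
z_β = 0.83 · √(35/2) - 2.241
z_β = 0.83 · 4.183 - 2.241
z_β = 1.231

Power = Φ(z_β) = Φ(1.231) ≈ 0.891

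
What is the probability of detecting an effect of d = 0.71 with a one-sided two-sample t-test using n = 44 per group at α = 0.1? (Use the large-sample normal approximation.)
Power ≈ 0.98

Power calculation (two-sample t-test, normal approximation):
z_β = d · √(n/2) - z_α
z_β = 0.71 · √(44/2) - 1.282
z_β = 0.71 · 4.690 - 1.282
z_β = 2.049

Power = Φ(z_β) = Φ(2.049) ≈ 0.980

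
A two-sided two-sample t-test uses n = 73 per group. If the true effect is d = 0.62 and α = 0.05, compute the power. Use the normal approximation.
Power ≈ 0.96

Power calculation (two-sample t-test, normal approximation):
z_β = d · √(n/2) - z_{α/2}
z_β = 0.62 · √(73/2) - 1.960
z_β = 0.62 · 6.042 - 1.960
z_β = 1.786

Power = Φ(z_β) = Φ(1.786) ≈ 0.963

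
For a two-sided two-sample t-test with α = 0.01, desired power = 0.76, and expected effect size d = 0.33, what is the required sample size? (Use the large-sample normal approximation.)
n = 198 per group

Sample size formula (two-sample t-test, normal approximation):
n = 2 · ((z_{α/2} + z_β) / d)²

z_{α/2} = 2.576 (for α = 0.01, two-sided)
z_β = 0.706 (for power = 0.76)
d = 0.33

n = 2 · ((2.576 + 0.706) / 0.33)²
n = 2 · (9.945)²
n ≈ 197.81
Round up to the next whole number: n = 198 per group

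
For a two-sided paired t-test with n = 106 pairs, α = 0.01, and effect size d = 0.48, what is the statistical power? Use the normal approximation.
Power ≈ 0.99

Power calculation (paired t-test, normal approximation):
z_β = d · √n - z_{α/2}
z_β = 0.48 · √106 - 2.576
z_β = 0.48 · 10.296 - 2.576
z_β = 2.366

Power = Φ(z_β) = Φ(2.366) ≈ 0.991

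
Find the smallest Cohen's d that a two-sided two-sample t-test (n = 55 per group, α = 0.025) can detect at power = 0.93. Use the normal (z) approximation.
d ≈ 0.71

Minimum detectable effect (two-sample t-test, normal approximation):
d = (z_{α/2} + z_β) / √(n/2)
d = (2.241 + 1.476) / √(55/2)
d = 3.717 / 5.244
d ≈ 0.71

By Cohen's convention (0.2 small / 0.5 medium / 0.8 large): medium effect.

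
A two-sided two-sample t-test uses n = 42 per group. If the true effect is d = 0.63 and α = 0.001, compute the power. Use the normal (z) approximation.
Power ≈ 0.34

Power calculation (two-sample t-test, normal approximation):
z_β = d · √(n/2) - z_{α/2}
z_β = 0.63 · √(42/2) - 3.291
z_β = 0.63 · 4.583 - 3.291
z_β = -0.404

Power = Φ(z_β) = Φ(-0.404) ≈ 0.343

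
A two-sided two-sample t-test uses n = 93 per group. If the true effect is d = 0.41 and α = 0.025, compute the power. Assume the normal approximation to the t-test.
Power ≈ 0.71

Power calculation (two-sample t-test, normal approximation):
z_β = d · √(n/2) - z_{α/2}
z_β = 0.41 · √(93/2) - 2.241
z_β = 0.41 · 6.819 - 2.241
z_β = 0.554

Power = Φ(z_β) = Φ(0.554) ≈ 0.710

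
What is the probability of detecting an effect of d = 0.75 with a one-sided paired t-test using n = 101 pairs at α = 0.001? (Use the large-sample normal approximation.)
Power ≈ 1.00

Power calculation (paired t-test, normal approximation):
z_β = d · √n - z_α
z_β = 0.75 · √101 - 3.090
z_β = 0.75 · 10.050 - 3.090
z_β = 4.447

Power = Φ(z_β) = Φ(4.447) ≈ 1.000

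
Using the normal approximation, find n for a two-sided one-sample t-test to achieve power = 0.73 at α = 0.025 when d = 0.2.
n = 204

Sample size formula (one-sample t-test, normal approximation):
n = ((z_{α/2} + z_β) / d)²

z_{α/2} = 2.241 (for α = 0.025, two-sided)
z_β = 0.613 (for power = 0.73)
d = 0.2

n = ((2.241 + 0.613) / 0.2)²
n = (14.270)²
n ≈ 203.63
Round up to the next whole number: n = 204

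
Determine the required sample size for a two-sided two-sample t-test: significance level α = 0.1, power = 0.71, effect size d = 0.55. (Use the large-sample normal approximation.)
n = 32 per group

Sample size formula (two-sample t-test, normal approximation):
n = 2 · ((z_{α/2} + z_β) / d)²

z_{α/2} = 1.645 (for α = 0.1, two-sided)
z_β = 0.553 (for power = 0.71)
d = 0.55

n = 2 · ((1.645 + 0.553) / 0.55)²
n = 2 · (3.996)²
n ≈ 31.94
Round up to the next whole number: n = 32 per group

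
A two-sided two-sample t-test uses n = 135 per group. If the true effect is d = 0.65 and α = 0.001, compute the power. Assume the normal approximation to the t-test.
Power ≈ 0.98

Power calculation (two-sample t-test, normal approximation):
z_β = d · √(n/2) - z_{α/2}
z_β = 0.65 · √(135/2) - 3.291
z_β = 0.65 · 8.216 - 3.291
z_β = 2.050

Power = Φ(z_β) = Φ(2.050) ≈ 0.980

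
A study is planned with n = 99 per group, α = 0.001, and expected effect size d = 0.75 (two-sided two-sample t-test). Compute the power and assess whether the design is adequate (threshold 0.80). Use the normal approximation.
Power ≈ 0.98; the study is adequately powered (power ≥ 0.80)

Power calculation (two-sample t-test, normal approximation):
z_β = d · √(n/2) - z_{α/2}
z_β = 0.75 · √(99/2) - 3.291
z_β = 0.75 · 7.036 - 3.291
z_β = 1.986

Power = Φ(z_β) = Φ(1.986) ≈ 0.976

Effect size d = 0.75 is medium by Cohen's convention (0.2/0.5/0.8).

Threshold: power ≥ 0.80 is conventionally adequate.
Power ≈ 0.98 → the study is adequately powered (power ≥ 0.80).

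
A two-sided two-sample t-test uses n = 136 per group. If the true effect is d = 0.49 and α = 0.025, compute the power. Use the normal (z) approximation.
Power ≈ 0.96

Power calculation (two-sample t-test, normal approximation):
z_β = d · √(n/2) - z_{α/2}
z_β = 0.49 · √(136/2) - 2.241
z_β = 0.49 · 8.246 - 2.241
z_β = 1.799

Power = Φ(z_β) = Φ(1.799) ≈ 0.964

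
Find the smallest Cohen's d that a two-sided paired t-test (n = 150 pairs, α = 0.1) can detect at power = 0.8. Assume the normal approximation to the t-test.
d ≈ 0.20

Minimum detectable effect (paired t-test, normal approximation):
d = (z_{α/2} + z_β) / √n
d = (1.645 + 0.842) / √150
d = 2.486 / 12.247
d ≈ 0.20

By Cohen's convention (0.2 small / 0.5 medium / 0.8 large): small effect.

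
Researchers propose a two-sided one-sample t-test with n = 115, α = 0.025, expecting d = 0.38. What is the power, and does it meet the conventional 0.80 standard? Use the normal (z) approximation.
Power ≈ 0.97; the study is adequately powered (power ≥ 0.80)

Power calculation (one-sample t-test, normal approximation):
z_β = d · √n - z_{α/2}
z_β = 0.38 · √115 - 2.241
z_β = 0.38 · 10.724 - 2.241
z_β = 1.834

Power = Φ(z_β) = Φ(1.834) ≈ 0.967

Effect size d = 0.38 is small by Cohen's convention (0.2/0.5/0.8).

Threshold: power ≥ 0.80 is conventionally adequate.
Power ≈ 0.97 → the study is adequately powered (power ≥ 0.80).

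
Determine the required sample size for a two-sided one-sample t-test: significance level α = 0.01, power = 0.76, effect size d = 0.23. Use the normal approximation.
n = 204

Sample size formula (one-sample t-test, normal approximation):
n = ((z_{α/2} + z_β) / d)²

z_{α/2} = 2.576 (for α = 0.01, two-sided)
z_β = 0.706 (for power = 0.76)
d = 0.23

n = ((2.576 + 0.706) / 0.23)²
n = (14.270)²
n ≈ 203.63
Round up to the next whole number: n = 204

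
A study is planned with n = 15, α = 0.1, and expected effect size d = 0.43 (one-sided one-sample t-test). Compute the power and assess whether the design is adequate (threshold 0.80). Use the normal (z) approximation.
Power ≈ 0.65; the study is underpowered (power < 0.80)

Power calculation (one-sample t-test, normal approximation):
z_β = d · √n - z_α
z_β = 0.43 · √15 - 1.282
z_β = 0.43 · 3.873 - 1.282
z_β = 0.384

Power = Φ(z_β) = Φ(0.384) ≈ 0.649

Effect size d = 0.43 is small by Cohen's convention (0.2/0.5/0.8).

Threshold: power ≥ 0.80 is conventionally adequate.
Power ≈ 0.65 → the study is underpowered (power < 0.80).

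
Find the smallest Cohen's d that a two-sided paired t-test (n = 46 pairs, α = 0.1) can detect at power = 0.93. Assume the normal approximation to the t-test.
d ≈ 0.46

Minimum detectable effect (paired t-test, normal approximation):
d = (z_{α/2} + z_β) / √n
d = (1.645 + 1.476) / √46
d = 3.121 / 6.782
d ≈ 0.46

By Cohen's convention (0.2 small / 0.5 medium / 0.8 large): small effect.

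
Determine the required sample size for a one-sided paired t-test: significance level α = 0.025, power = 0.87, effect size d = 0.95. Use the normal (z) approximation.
n = 11 pairs

Sample size formula (paired t-test, normal approximation):
n = ((z_α + z_β) / d)²

z_α = 1.960 (for α = 0.025, one-sided)
z_β = 1.126 (for power = 0.87)
d = 0.95

n = ((1.960 + 1.126) / 0.95)²
n = (3.248)²
n ≈ 10.55
Round up to the next whole number: n = 11 pairs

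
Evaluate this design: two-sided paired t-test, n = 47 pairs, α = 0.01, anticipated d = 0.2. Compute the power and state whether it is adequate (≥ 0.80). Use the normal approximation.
Power ≈ 0.11; the study is underpowered (power < 0.80)

Power calculation (paired t-test, normal approximation):
z_β = d · √n - z_{α/2}
z_β = 0.2 · √47 - 2.576
z_β = 0.2 · 6.856 - 2.576
z_β = -1.205

Power = Φ(z_β) = Φ(-1.205) ≈ 0.114

Effect size d = 0.2 is small by Cohen's convention (0.2/0.5/0.8).

Threshold: power ≥ 0.80 is conventionally adequate.
Power ≈ 0.11 → the study is underpowered (power < 0.80).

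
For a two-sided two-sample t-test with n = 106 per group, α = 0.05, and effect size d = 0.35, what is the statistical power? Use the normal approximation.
Power ≈ 0.72

Power calculation (two-sample t-test, normal approximation):
z_β = d · √(n/2) - z_{α/2}
z_β = 0.35 · √(106/2) - 1.960
z_β = 0.35 · 7.280 - 1.960
z_β = 0.588

Power = Φ(z_β) = Φ(0.588) ≈ 0.722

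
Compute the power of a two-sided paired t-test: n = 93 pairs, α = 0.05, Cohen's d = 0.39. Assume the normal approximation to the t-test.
Power ≈ 0.96

Power calculation (paired t-test, normal approximation):
z_β = d · √n - z_{α/2}
z_β = 0.39 · √93 - 1.960
z_β = 0.39 · 9.644 - 1.960
z_β = 1.801

Power = Φ(z_β) = Φ(1.801) ≈ 0.964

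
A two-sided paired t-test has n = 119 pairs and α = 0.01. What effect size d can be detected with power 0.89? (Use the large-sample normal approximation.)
d ≈ 0.35

Minimum detectable effect (paired t-test, normal approximation):
d = (z_{α/2} + z_β) / √n
d = (2.576 + 1.227) / √119
d = 3.802 / 10.909
d ≈ 0.35

By Cohen's convention (0.2 small / 0.5 medium / 0.8 large): small effect.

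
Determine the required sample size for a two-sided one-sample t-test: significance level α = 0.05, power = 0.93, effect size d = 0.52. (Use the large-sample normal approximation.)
n = 44

Sample size formula (one-sample t-test, normal approximation):
n = ((z_{α/2} + z_β) / d)²

z_{α/2} = 1.960 (for α = 0.05, two-sided)
z_β = 1.476 (for power = 0.93)
d = 0.52

n = ((1.960 + 1.476) / 0.52)²
n = (6.608)²
n ≈ 43.67
Round up to the next whole number: n = 44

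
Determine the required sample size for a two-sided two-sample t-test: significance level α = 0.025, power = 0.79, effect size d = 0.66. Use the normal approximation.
n = 43 per group

Sample size formula (two-sample t-test, normal approximation):
n = 2 · ((z_{α/2} + z_β) / d)²

z_{α/2} = 2.241 (for α = 0.025, two-sided)
z_β = 0.806 (for power = 0.79)
d = 0.66

n = 2 · ((2.241 + 0.806) / 0.66)²
n = 2 · (4.617)²
n ≈ 42.63
Round up to the next whole number: n = 43 per group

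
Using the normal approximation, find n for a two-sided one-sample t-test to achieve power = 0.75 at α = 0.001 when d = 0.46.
n = 75

Sample size formula (one-sample t-test, normal approximation):
n = ((z_{α/2} + z_β) / d)²

z_{α/2} = 3.291 (for α = 0.001, two-sided)
z_β = 0.674 (for power = 0.75)
d = 0.46

n = ((3.291 + 0.674) / 0.46)²
n = (8.620)²
n ≈ 74.30
Round up to the next whole number: n = 75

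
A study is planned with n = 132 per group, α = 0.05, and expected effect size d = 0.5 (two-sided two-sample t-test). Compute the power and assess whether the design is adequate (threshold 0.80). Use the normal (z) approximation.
Power ≈ 0.98; the study is adequately powered (power ≥ 0.80)

Power calculation (two-sample t-test, normal approximation):
z_β = d · √(n/2) - z_{α/2}
z_β = 0.5 · √(132/2) - 1.960
z_β = 0.5 · 8.124 - 1.960
z_β = 2.102

Power = Φ(z_β) = Φ(2.102) ≈ 0.982

Effect size d = 0.5 is medium by Cohen's convention (0.2/0.5/0.8).

Threshold: power ≥ 0.80 is conventionally adequate.
Power ≈ 0.98 → the study is adequately powered (power ≥ 0.80).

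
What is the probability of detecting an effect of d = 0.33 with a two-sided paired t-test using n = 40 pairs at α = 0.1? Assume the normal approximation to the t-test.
Power ≈ 0.67

Power calculation (paired t-test, normal approximation):
z_β = d · √n - z_{α/2}
z_β = 0.33 · √40 - 1.645
z_β = 0.33 · 6.325 - 1.645
z_β = 0.442

Power = Φ(z_β) = Φ(0.442) ≈ 0.671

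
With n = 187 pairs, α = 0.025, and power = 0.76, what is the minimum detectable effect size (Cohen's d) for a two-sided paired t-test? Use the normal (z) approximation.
d ≈ 0.22

Minimum detectable effect (paired t-test, normal approximation):
d = (z_{α/2} + z_β) / √n
d = (2.241 + 0.706) / √187
d = 2.948 / 13.675
d ≈ 0.22

By Cohen's convention (0.2 small / 0.5 medium / 0.8 large): small effect.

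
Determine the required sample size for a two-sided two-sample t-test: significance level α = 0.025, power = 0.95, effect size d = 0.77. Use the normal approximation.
n = 51 per group

Sample size formula (two-sample t-test, normal approximation):
n = 2 · ((z_{α/2} + z_β) / d)²

z_{α/2} = 2.241 (for α = 0.025, two-sided)
z_β = 1.645 (for power = 0.95)
d = 0.77

n = 2 · ((2.241 + 1.645) / 0.77)²
n = 2 · (5.047)²
n ≈ 50.94
Round up to the next whole number: n = 51 per group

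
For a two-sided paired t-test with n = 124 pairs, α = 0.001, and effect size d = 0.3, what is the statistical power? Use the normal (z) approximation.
Power ≈ 0.52

Power calculation (paired t-test, normal approximation):
z_β = d · √n - z_{α/2}
z_β = 0.3 · √124 - 3.291
z_β = 0.3 · 11.136 - 3.291
z_β = 0.050

Power = Φ(z_β) = Φ(0.050) ≈ 0.520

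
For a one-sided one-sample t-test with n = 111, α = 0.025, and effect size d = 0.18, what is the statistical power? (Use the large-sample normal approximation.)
Power ≈ 0.47

Power calculation (one-sample t-test, normal approximation):
z_β = d · √n - z_α
z_β = 0.18 · √111 - 1.960
z_β = 0.18 · 10.536 - 1.960
z_β = -0.064

Power = Φ(z_β) = Φ(-0.064) ≈ 0.475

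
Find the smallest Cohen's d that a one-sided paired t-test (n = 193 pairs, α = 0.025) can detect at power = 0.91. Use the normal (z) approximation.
d ≈ 0.24

Minimum detectable effect (paired t-test, normal approximation):
d = (z_α + z_β) / √n
d = (1.960 + 1.341) / √193
d = 3.301 / 13.892
d ≈ 0.24

By Cohen's convention (0.2 small / 0.5 medium / 0.8 large): small effect.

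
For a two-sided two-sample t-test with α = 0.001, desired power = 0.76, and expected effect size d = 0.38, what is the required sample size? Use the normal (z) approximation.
n = 222 per group

Sample size formula (two-sample t-test, normal approximation):
n = 2 · ((z_{α/2} + z_β) / d)²

z_{α/2} = 3.291 (for α = 0.001, two-sided)
z_β = 0.706 (for power = 0.76)
d = 0.38

n = 2 · ((3.291 + 0.706) / 0.38)²
n = 2 · (10.518)²
n ≈ 221.26
Round up to the next whole number: n = 222 per group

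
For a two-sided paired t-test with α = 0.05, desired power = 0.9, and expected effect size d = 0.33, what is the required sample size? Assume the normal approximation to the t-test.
n = 97 pairs

Sample size formula (paired t-test, normal approximation):
n = ((z_{α/2} + z_β) / d)²

z_{α/2} = 1.960 (for α = 0.05, two-sided)
z_β = 1.282 (for power = 0.9)
d = 0.33

n = ((1.960 + 1.282) / 0.33)²
n = (9.824)²
n ≈ 96.51
Round up to the next whole number: n = 97 pairs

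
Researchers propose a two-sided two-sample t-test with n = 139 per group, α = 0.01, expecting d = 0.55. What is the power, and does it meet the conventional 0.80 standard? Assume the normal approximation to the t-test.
Power ≈ 0.98; the study is adequately powered (power ≥ 0.80)

Power calculation (two-sample t-test, normal approximation):
z_β = d · √(n/2) - z_{α/2}
z_β = 0.55 · √(139/2) - 2.576
z_β = 0.55 · 8.337 - 2.576
z_β = 2.009

Power = Φ(z_β) = Φ(2.009) ≈ 0.978

Effect size d = 0.55 is medium by Cohen's convention (0.2/0.5/0.8).

Threshold: power ≥ 0.80 is conventionally adequate.
Power ≈ 0.98 → the study is adequately powered (power ≥ 0.80).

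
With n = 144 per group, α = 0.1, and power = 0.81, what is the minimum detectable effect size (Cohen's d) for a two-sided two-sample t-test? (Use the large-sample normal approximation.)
d ≈ 0.30

Minimum detectable effect (two-sample t-test, normal approximation):
d = (z_{α/2} + z_β) / √(n/2)
d = (1.645 + 0.878) / √(144/2)
d = 2.523 / 8.485
d ≈ 0.30

By Cohen's convention (0.2 small / 0.5 medium / 0.8 large): small effect.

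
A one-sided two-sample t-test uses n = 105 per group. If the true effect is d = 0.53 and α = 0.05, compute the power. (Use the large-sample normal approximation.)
Power ≈ 0.99

Power calculation (two-sample t-test, normal approximation):
z_β = d · √(n/2) - z_α
z_β = 0.53 · √(105/2) - 1.645
z_β = 0.53 · 7.246 - 1.645
z_β = 2.195

Power = Φ(z_β) = Φ(2.195) ≈ 0.986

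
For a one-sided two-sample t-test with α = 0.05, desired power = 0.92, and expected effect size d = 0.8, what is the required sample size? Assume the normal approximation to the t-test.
n = 30 per group

Sample size formula (two-sample t-test, normal approximation):
n = 2 · ((z_α + z_β) / d)²

z_α = 1.645 (for α = 0.05, one-sided)
z_β = 1.405 (for power = 0.92)
d = 0.8

n = 2 · ((1.645 + 1.405) / 0.8)²
n = 2 · (3.813)²
n ≈ 29.08
Round up to the next whole number: n = 30 per group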